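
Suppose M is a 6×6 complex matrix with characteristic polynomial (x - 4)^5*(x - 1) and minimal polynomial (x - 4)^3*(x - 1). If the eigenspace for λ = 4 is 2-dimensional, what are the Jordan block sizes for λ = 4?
Block sizes for λ = 4: [3, 2]

Step 1 — from the characteristic polynomial, algebraic multiplicity of λ = 4 is 5. From dim ker(M − (4)·I) = 2, there are exactly 2 Jordan blocks for λ = 4.
Step 2 — from the minimal polynomial, the factor (x − 4)^3 tells us the largest block for λ = 4 has size 3.
Step 3 — with total size 5, 2 blocks, and largest block 3, the block sizes (in nonincreasing order) are [3, 2].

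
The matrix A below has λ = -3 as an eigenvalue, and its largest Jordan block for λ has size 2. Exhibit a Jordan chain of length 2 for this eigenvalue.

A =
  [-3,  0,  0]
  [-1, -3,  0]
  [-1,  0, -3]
A Jordan chain for λ = -3 of length 2:
v_1 = (0, -1, -1)ᵀ
v_2 = (1, 0, 0)ᵀ

Let N = A − (-3)·I. We want v_2 with N^2 v_2 = 0 but N^1 v_2 ≠ 0; then v_{j-1} := N · v_j for j = 2, …, 2.

Pick v_2 = (1, 0, 0)ᵀ.
Then v_1 = N · v_2 = (0, -1, -1)ᵀ.

Sanity check: (A − (-3)·I) v_1 = (0, 0, 0)ᵀ = 0. ✓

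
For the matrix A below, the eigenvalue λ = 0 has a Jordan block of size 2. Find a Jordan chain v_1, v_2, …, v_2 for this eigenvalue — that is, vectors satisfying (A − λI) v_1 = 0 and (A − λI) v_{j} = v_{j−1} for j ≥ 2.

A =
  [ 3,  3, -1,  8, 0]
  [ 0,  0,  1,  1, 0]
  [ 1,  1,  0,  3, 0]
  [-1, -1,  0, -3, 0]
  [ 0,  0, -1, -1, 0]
A Jordan chain for λ = 0 of length 2:
v_1 = (3, 0, 1, -1, 0)ᵀ
v_2 = (1, 0, 0, 0, 0)ᵀ

Let N = A − (0)·I. We want v_2 with N^2 v_2 = 0 but N^1 v_2 ≠ 0; then v_{j-1} := N · v_j for j = 2, …, 2.

Pick v_2 = (1, 0, 0, 0, 0)ᵀ.
Then v_1 = N · v_2 = (3, 0, 1, -1, 0)ᵀ.

Sanity check: (A − (0)·I) v_1 = (0, 0, 0, 0, 0)ᵀ = 0. ✓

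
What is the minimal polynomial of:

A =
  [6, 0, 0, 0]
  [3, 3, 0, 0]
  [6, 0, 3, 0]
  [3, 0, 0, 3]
x^2 - 9*x + 18

The characteristic polynomial is χ_A(x) = (x - 6)*(x - 3)^3, so the eigenvalues are known. The minimal polynomial is
  m_A(x) = Π_λ (x − λ)^{k_λ}
where k_λ is the size of the *largest* Jordan block for λ (equivalently, the smallest k with (A − λI)^k v = 0 for every generalised eigenvector v of λ).

  λ = 3: largest Jordan block has size 1, contributing (x − 3)
  λ = 6: largest Jordan block has size 1, contributing (x − 6)

So m_A(x) = (x - 6)*(x - 3) = x^2 - 9*x + 18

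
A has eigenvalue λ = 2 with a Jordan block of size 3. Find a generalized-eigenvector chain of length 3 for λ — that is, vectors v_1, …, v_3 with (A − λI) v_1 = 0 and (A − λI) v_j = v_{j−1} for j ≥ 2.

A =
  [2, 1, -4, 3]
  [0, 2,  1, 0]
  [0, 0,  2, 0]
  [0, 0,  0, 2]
A Jordan chain for λ = 2 of length 3:
v_1 = (1, 0, 0, 0)ᵀ
v_2 = (-4, 1, 0, 0)ᵀ
v_3 = (0, 0, 1, 0)ᵀ

Let N = A − (2)·I. We want v_3 with N^3 v_3 = 0 but N^2 v_3 ≠ 0; then v_{j-1} := N · v_j for j = 3, …, 2.

Pick v_3 = (0, 0, 1, 0)ᵀ.
Then v_2 = N · v_3 = (-4, 1, 0, 0)ᵀ.
Then v_1 = N · v_2 = (1, 0, 0, 0)ᵀ.

Sanity check: (A − (2)·I) v_1 = (0, 0, 0, 0)ᵀ = 0. ✓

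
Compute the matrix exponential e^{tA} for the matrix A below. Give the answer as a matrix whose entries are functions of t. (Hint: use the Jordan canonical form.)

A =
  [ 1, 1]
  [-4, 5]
e^{tA} =
  [-2*t*exp(3*t) + exp(3*t), t*exp(3*t)]
  [-4*t*exp(3*t), 2*t*exp(3*t) + exp(3*t)]

Strategy: write A = P · J · P⁻¹ where J is a Jordan canonical form, so e^{tA} = P · e^{tJ} · P⁻¹, and e^{tJ} can be computed block-by-block.

A has Jordan form
J =
  [3, 1]
  [0, 3]
(up to reordering of blocks).

Per-block formulas:
  For a 2×2 Jordan block J_2(3): exp(t · J_2(3)) = e^(3t)·(I + t·N), where N is the 2×2 nilpotent shift.

After assembling e^{tJ} and conjugating by P, we get:

e^{tA} =
  [-2*t*exp(3*t) + exp(3*t), t*exp(3*t)]
  [-4*t*exp(3*t), 2*t*exp(3*t) + exp(3*t)]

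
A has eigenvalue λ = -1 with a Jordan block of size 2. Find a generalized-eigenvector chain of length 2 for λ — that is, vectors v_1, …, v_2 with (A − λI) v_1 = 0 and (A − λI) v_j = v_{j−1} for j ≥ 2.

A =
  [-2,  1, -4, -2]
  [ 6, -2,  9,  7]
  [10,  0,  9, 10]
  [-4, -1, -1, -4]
A Jordan chain for λ = -1 of length 2:
v_1 = (1, -1, 0, -1)ᵀ
v_2 = (0, 1, 0, 0)ᵀ

Let N = A − (-1)·I. We want v_2 with N^2 v_2 = 0 but N^1 v_2 ≠ 0; then v_{j-1} := N · v_j for j = 2, …, 2.

Pick v_2 = (0, 1, 0, 0)ᵀ.
Then v_1 = N · v_2 = (1, -1, 0, -1)ᵀ.

Sanity check: (A − (-1)·I) v_1 = (0, 0, 0, 0)ᵀ = 0. ✓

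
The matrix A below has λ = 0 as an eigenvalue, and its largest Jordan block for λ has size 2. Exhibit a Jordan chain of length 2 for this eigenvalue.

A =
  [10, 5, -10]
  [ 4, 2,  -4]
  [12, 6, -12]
A Jordan chain for λ = 0 of length 2:
v_1 = (10, 4, 12)ᵀ
v_2 = (1, 0, 0)ᵀ

Let N = A − (0)·I. We want v_2 with N^2 v_2 = 0 but N^1 v_2 ≠ 0; then v_{j-1} := N · v_j for j = 2, …, 2.

Pick v_2 = (1, 0, 0)ᵀ.
Then v_1 = N · v_2 = (10, 4, 12)ᵀ.

Sanity check: (A − (0)·I) v_1 = (0, 0, 0)ᵀ = 0. ✓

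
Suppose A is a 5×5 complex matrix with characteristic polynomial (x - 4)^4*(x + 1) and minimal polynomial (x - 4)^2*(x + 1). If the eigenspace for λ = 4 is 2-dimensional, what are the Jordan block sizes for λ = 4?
Block sizes for λ = 4: [2, 2]

Step 1 — from the characteristic polynomial, algebraic multiplicity of λ = 4 is 4. From dim ker(A − (4)·I) = 2, there are exactly 2 Jordan blocks for λ = 4.
Step 2 — from the minimal polynomial, the factor (x − 4)^2 tells us the largest block for λ = 4 has size 2.
Step 3 — with total size 4, 2 blocks, and largest block 2, the block sizes (in nonincreasing order) are [2, 2].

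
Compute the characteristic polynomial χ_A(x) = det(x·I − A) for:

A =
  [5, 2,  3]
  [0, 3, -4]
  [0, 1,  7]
x^3 - 15*x^2 + 75*x - 125

Expanding det(x·I − A) (e.g. by cofactor expansion or by noting that A is similar to its Jordan form J, which has the same characteristic polynomial as A) gives
  χ_A(x) = x^3 - 15*x^2 + 75*x - 125
which factors as (x - 5)^3. The eigenvalues (with algebraic multiplicities) are λ = 5 with multiplicity 3.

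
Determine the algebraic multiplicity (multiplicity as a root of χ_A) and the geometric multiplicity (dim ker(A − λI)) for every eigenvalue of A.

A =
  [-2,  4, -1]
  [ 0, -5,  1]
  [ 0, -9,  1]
λ = -2: alg = 3, geom = 1

Step 1 — factor the characteristic polynomial to read off the algebraic multiplicities:
  χ_A(x) = (x + 2)^3

Step 2 — compute geometric multiplicities via the rank-nullity identity g(λ) = n − rank(A − λI):
  rank(A − (-2)·I) = 2, so dim ker(A − (-2)·I) = n − 2 = 1

Summary:
  λ = -2: algebraic multiplicity = 3, geometric multiplicity = 1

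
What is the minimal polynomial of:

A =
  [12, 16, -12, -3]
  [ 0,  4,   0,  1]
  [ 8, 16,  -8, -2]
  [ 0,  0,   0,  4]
x^3 - 8*x^2 + 16*x

The characteristic polynomial is χ_A(x) = x*(x - 4)^3, so the eigenvalues are known. The minimal polynomial is
  m_A(x) = Π_λ (x − λ)^{k_λ}
where k_λ is the size of the *largest* Jordan block for λ (equivalently, the smallest k with (A − λI)^k v = 0 for every generalised eigenvector v of λ).

  λ = 0: largest Jordan block has size 1, contributing (x − 0)
  λ = 4: largest Jordan block has size 2, contributing (x − 4)^2

So m_A(x) = x*(x - 4)^2 = x^3 - 8*x^2 + 16*x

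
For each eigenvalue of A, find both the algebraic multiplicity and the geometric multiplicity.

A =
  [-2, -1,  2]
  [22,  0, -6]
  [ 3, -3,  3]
λ = -3: alg = 1, geom = 1; λ = 2: alg = 2, geom = 1

Step 1 — factor the characteristic polynomial to read off the algebraic multiplicities:
  χ_A(x) = (x - 2)^2*(x + 3)

Step 2 — compute geometric multiplicities via the rank-nullity identity g(λ) = n − rank(A − λI):
  rank(A − (-3)·I) = 2, so dim ker(A − (-3)·I) = n − 2 = 1
  rank(A − (2)·I) = 2, so dim ker(A − (2)·I) = n − 2 = 1

Summary:
  λ = -3: algebraic multiplicity = 1, geometric multiplicity = 1
  λ = 2: algebraic multiplicity = 2, geometric multiplicity = 1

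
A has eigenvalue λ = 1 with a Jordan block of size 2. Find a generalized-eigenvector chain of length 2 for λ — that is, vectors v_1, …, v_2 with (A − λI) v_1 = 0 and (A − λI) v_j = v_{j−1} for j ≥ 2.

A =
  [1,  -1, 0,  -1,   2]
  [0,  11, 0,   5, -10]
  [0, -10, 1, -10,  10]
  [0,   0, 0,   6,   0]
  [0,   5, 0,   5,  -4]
A Jordan chain for λ = 1 of length 2:
v_1 = (1, 0, 0, 0, 0)ᵀ
v_2 = (0, 1, 0, 0, 1)ᵀ

Let N = A − (1)·I. We want v_2 with N^2 v_2 = 0 but N^1 v_2 ≠ 0; then v_{j-1} := N · v_j for j = 2, …, 2.

Pick v_2 = (0, 1, 0, 0, 1)ᵀ.
Then v_1 = N · v_2 = (1, 0, 0, 0, 0)ᵀ.

Sanity check: (A − (1)·I) v_1 = (0, 0, 0, 0, 0)ᵀ = 0. ✓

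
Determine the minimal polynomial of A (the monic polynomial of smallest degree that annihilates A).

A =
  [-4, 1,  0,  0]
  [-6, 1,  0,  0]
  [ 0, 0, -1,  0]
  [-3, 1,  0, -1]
x^2 + 3*x + 2

The characteristic polynomial is χ_A(x) = (x + 1)^3*(x + 2), so the eigenvalues are known. The minimal polynomial is
  m_A(x) = Π_λ (x − λ)^{k_λ}
where k_λ is the size of the *largest* Jordan block for λ (equivalently, the smallest k with (A − λI)^k v = 0 for every generalised eigenvector v of λ).

  λ = -2: largest Jordan block has size 1, contributing (x + 2)
  λ = -1: largest Jordan block has size 1, contributing (x + 1)

So m_A(x) = (x + 1)*(x + 2) = x^2 + 3*x + 2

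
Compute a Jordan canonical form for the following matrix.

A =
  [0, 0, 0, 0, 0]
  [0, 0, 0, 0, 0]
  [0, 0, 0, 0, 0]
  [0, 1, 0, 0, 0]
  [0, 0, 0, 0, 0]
J_2(0) ⊕ J_1(0) ⊕ J_1(0) ⊕ J_1(0)

The characteristic polynomial is
  det(x·I − A) = x^5

Eigenvalues and multiplicities (the geometric multiplicity of λ is n − rank(A − λI), which equals the number of Jordan blocks for λ):
  λ = 0: algebraic multiplicity = 5, geometric multiplicity = 4

Determining the block sizes for each eigenvalue:
  λ = 0: 4 blocks summing to 5 forces exactly one block of size 2 and the rest size 1 → block sizes [2, 1, 1, 1]

Assembling the blocks gives a Jordan form
J =
  [0, 1, 0, 0, 0]
  [0, 0, 0, 0, 0]
  [0, 0, 0, 0, 0]
  [0, 0, 0, 0, 0]
  [0, 0, 0, 0, 0]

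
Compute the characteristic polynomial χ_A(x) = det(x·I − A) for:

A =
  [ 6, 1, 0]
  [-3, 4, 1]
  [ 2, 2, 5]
x^3 - 15*x^2 + 75*x - 125

Expanding det(x·I − A) (e.g. by cofactor expansion or by noting that A is similar to its Jordan form J, which has the same characteristic polynomial as A) gives
  χ_A(x) = x^3 - 15*x^2 + 75*x - 125
which factors as (x - 5)^3. The eigenvalues (with algebraic multiplicities) are λ = 5 with multiplicity 3.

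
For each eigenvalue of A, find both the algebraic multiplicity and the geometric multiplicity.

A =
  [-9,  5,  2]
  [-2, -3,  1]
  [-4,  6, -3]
λ = -5: alg = 3, geom = 1

Step 1 — factor the characteristic polynomial to read off the algebraic multiplicities:
  χ_A(x) = (x + 5)^3

Step 2 — compute geometric multiplicities via the rank-nullity identity g(λ) = n − rank(A − λI):
  rank(A − (-5)·I) = 2, so dim ker(A − (-5)·I) = n − 2 = 1

Summary:
  λ = -5: algebraic multiplicity = 3, geometric multiplicity = 1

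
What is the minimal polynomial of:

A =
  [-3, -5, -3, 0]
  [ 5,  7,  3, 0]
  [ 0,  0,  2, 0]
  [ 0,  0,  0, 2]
x^2 - 4*x + 4

The characteristic polynomial is χ_A(x) = (x - 2)^4, so the eigenvalues are known. The minimal polynomial is
  m_A(x) = Π_λ (x − λ)^{k_λ}
where k_λ is the size of the *largest* Jordan block for λ (equivalently, the smallest k with (A − λI)^k v = 0 for every generalised eigenvector v of λ).

  λ = 2: largest Jordan block has size 2, contributing (x − 2)^2

So m_A(x) = (x - 2)^2 = x^2 - 4*x + 4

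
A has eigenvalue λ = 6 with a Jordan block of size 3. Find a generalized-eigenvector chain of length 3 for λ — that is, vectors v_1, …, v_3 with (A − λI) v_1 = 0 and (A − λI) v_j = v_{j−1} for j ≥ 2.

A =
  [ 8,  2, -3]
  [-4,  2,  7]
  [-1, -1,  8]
A Jordan chain for λ = 6 of length 3:
v_1 = (-1, 1, 0)ᵀ
v_2 = (2, -4, -1)ᵀ
v_3 = (1, 0, 0)ᵀ

Let N = A − (6)·I. We want v_3 with N^3 v_3 = 0 but N^2 v_3 ≠ 0; then v_{j-1} := N · v_j for j = 3, …, 2.

Pick v_3 = (1, 0, 0)ᵀ.
Then v_2 = N · v_3 = (2, -4, -1)ᵀ.
Then v_1 = N · v_2 = (-1, 1, 0)ᵀ.

Sanity check: (A − (6)·I) v_1 = (0, 0, 0)ᵀ = 0. ✓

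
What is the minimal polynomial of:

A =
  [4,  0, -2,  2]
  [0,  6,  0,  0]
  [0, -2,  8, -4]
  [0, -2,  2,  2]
x^2 - 10*x + 24

The characteristic polynomial is χ_A(x) = (x - 6)^2*(x - 4)^2, so the eigenvalues are known. The minimal polynomial is
  m_A(x) = Π_λ (x − λ)^{k_λ}
where k_λ is the size of the *largest* Jordan block for λ (equivalently, the smallest k with (A − λI)^k v = 0 for every generalised eigenvector v of λ).

  λ = 4: largest Jordan block has size 1, contributing (x − 4)
  λ = 6: largest Jordan block has size 1, contributing (x − 6)

So m_A(x) = (x - 6)*(x - 4) = x^2 - 10*x + 24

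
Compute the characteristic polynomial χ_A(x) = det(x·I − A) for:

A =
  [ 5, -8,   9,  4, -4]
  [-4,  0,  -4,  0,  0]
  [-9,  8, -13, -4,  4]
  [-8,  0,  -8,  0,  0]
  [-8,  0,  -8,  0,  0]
x^5 + 8*x^4 + 16*x^3

Expanding det(x·I − A) (e.g. by cofactor expansion or by noting that A is similar to its Jordan form J, which has the same characteristic polynomial as A) gives
  χ_A(x) = x^5 + 8*x^4 + 16*x^3
which factors as x^3*(x + 4)^2. The eigenvalues (with algebraic multiplicities) are λ = -4 with multiplicity 2, λ = 0 with multiplicity 3.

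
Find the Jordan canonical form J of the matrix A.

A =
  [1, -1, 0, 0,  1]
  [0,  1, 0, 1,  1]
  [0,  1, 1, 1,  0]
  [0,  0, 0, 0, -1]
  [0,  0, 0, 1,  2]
J_2(1) ⊕ J_2(1) ⊕ J_1(1)

The characteristic polynomial is
  det(x·I − A) = x^5 - 5*x^4 + 10*x^3 - 10*x^2 + 5*x - 1 = (x - 1)^5

Eigenvalues and multiplicities (the geometric multiplicity of λ is n − rank(A − λI), which equals the number of Jordan blocks for λ):
  λ = 1: algebraic multiplicity = 5, geometric multiplicity = 3

Determining the block sizes for each eigenvalue:
  λ = 1: with am = 5 and gm = 3, the partition is not yet determined (e.g. several partitions of 5 into 3 parts exist). Let N = A − (1)·I. Computing rank(N^1) = 2, rank(N^2) = 0; the number of blocks of size ≥ j is rank(N^{j−1}) − rank(N^j), giving [3, 2]. So we have 2 block(s) of size 2, 1 block(s) of size 1 → block sizes [2, 2, 1]

Assembling the blocks gives a Jordan form
J =
  [1, 1, 0, 0, 0]
  [0, 1, 0, 0, 0]
  [0, 0, 1, 1, 0]
  [0, 0, 0, 1, 0]
  [0, 0, 0, 0, 1]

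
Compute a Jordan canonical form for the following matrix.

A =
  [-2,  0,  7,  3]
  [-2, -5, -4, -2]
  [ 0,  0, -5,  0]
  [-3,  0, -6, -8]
J_3(-5) ⊕ J_1(-5)

The characteristic polynomial is
  det(x·I − A) = x^4 + 20*x^3 + 150*x^2 + 500*x + 625 = (x + 5)^4

Eigenvalues and multiplicities (the geometric multiplicity of λ is n − rank(A − λI), which equals the number of Jordan blocks for λ):
  λ = -5: algebraic multiplicity = 4, geometric multiplicity = 2

Determining the block sizes for each eigenvalue:
  λ = -5: with am = 4 and gm = 2, the partition is not yet determined (e.g. several partitions of 4 into 2 parts exist). Let N = A − (-5)·I. Computing rank(N^1) = 2, rank(N^2) = 1, rank(N^3) = 0; the number of blocks of size ≥ j is rank(N^{j−1}) − rank(N^j), giving [2, 1, 1]. So we have 1 block(s) of size 3, 1 block(s) of size 1 → block sizes [3, 1]

Assembling the blocks gives a Jordan form
J =
  [-5,  1,  0,  0]
  [ 0, -5,  1,  0]
  [ 0,  0, -5,  0]
  [ 0,  0,  0, -5]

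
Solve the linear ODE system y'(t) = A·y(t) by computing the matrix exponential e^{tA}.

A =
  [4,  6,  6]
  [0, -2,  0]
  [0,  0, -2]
e^{tA} =
  [exp(4*t), exp(4*t) - exp(-2*t), exp(4*t) - exp(-2*t)]
  [0, exp(-2*t), 0]
  [0, 0, exp(-2*t)]

Strategy: write A = P · J · P⁻¹ where J is a Jordan canonical form, so e^{tA} = P · e^{tJ} · P⁻¹, and e^{tJ} can be computed block-by-block.

A has Jordan form
J =
  [-2,  0, 0]
  [ 0, -2, 0]
  [ 0,  0, 4]
(up to reordering of blocks).

Per-block formulas:
  For a 1×1 block at λ = 4: exp(t · [4]) = [e^(4t)].
  For a 1×1 block at λ = -2: exp(t · [-2]) = [e^(-2t)].

After assembling e^{tJ} and conjugating by P, we get:

e^{tA} =
  [exp(4*t), exp(4*t) - exp(-2*t), exp(4*t) - exp(-2*t)]
  [0, exp(-2*t), 0]
  [0, 0, exp(-2*t)]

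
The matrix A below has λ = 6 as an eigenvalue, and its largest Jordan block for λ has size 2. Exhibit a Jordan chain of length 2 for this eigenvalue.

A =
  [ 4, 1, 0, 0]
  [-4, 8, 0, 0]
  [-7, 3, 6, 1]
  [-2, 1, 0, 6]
A Jordan chain for λ = 6 of length 2:
v_1 = (-2, -4, -7, -2)ᵀ
v_2 = (1, 0, 0, 0)ᵀ

Let N = A − (6)·I. We want v_2 with N^2 v_2 = 0 but N^1 v_2 ≠ 0; then v_{j-1} := N · v_j for j = 2, …, 2.

Pick v_2 = (1, 0, 0, 0)ᵀ.
Then v_1 = N · v_2 = (-2, -4, -7, -2)ᵀ.

Sanity check: (A − (6)·I) v_1 = (0, 0, 0, 0)ᵀ = 0. ✓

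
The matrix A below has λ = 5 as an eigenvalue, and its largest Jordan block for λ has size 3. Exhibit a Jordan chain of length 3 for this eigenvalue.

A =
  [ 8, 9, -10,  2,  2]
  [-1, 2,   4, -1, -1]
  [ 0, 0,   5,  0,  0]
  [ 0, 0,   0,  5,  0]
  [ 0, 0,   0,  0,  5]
A Jordan chain for λ = 5 of length 3:
v_1 = (6, -2, 0, 0, 0)ᵀ
v_2 = (-10, 4, 0, 0, 0)ᵀ
v_3 = (0, 0, 1, 0, 0)ᵀ

Let N = A − (5)·I. We want v_3 with N^3 v_3 = 0 but N^2 v_3 ≠ 0; then v_{j-1} := N · v_j for j = 3, …, 2.

Pick v_3 = (0, 0, 1, 0, 0)ᵀ.
Then v_2 = N · v_3 = (-10, 4, 0, 0, 0)ᵀ.
Then v_1 = N · v_2 = (6, -2, 0, 0, 0)ᵀ.

Sanity check: (A − (5)·I) v_1 = (0, 0, 0, 0, 0)ᵀ = 0. ✓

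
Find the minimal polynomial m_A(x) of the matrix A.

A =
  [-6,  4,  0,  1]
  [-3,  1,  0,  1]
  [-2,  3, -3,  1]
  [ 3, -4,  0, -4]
x^2 + 6*x + 9

The characteristic polynomial is χ_A(x) = (x + 3)^4, so the eigenvalues are known. The minimal polynomial is
  m_A(x) = Π_λ (x − λ)^{k_λ}
where k_λ is the size of the *largest* Jordan block for λ (equivalently, the smallest k with (A − λI)^k v = 0 for every generalised eigenvector v of λ).

  λ = -3: largest Jordan block has size 2, contributing (x + 3)^2

So m_A(x) = (x + 3)^2 = x^2 + 6*x + 9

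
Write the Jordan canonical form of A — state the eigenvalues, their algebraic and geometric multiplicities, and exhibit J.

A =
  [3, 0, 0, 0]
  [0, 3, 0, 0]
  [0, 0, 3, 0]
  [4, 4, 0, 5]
J_1(3) ⊕ J_1(3) ⊕ J_1(3) ⊕ J_1(5)

The characteristic polynomial is
  det(x·I − A) = x^4 - 14*x^3 + 72*x^2 - 162*x + 135 = (x - 5)*(x - 3)^3

Eigenvalues and multiplicities (the geometric multiplicity of λ is n − rank(A − λI), which equals the number of Jordan blocks for λ):
  λ = 3: algebraic multiplicity = 3, geometric multiplicity = 3
  λ = 5: algebraic multiplicity = 1, geometric multiplicity = 1

Determining the block sizes for each eigenvalue:
  λ = 3: gm = am = 3, so every block has size 1 → block sizes [1, 1, 1]
  λ = 5: one block (gm = 1), so the single block has size am = 1 → block sizes [1]

Assembling the blocks gives a Jordan form
J =
  [3, 0, 0, 0]
  [0, 3, 0, 0]
  [0, 0, 3, 0]
  [0, 0, 0, 5]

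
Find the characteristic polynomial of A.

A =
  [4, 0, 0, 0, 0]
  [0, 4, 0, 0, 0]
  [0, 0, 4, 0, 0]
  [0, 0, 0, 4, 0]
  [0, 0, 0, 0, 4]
x^5 - 20*x^4 + 160*x^3 - 640*x^2 + 1280*x - 1024

Expanding det(x·I − A) (e.g. by cofactor expansion or by noting that A is similar to its Jordan form J, which has the same characteristic polynomial as A) gives
  χ_A(x) = x^5 - 20*x^4 + 160*x^3 - 640*x^2 + 1280*x - 1024
which factors as (x - 4)^5. The eigenvalues (with algebraic multiplicities) are λ = 4 with multiplicity 5.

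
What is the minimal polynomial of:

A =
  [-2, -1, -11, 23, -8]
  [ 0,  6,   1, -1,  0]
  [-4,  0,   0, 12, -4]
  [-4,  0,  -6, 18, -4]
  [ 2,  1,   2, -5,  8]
x^3 - 18*x^2 + 108*x - 216

The characteristic polynomial is χ_A(x) = (x - 6)^5, so the eigenvalues are known. The minimal polynomial is
  m_A(x) = Π_λ (x − λ)^{k_λ}
where k_λ is the size of the *largest* Jordan block for λ (equivalently, the smallest k with (A − λI)^k v = 0 for every generalised eigenvector v of λ).

  λ = 6: largest Jordan block has size 3, contributing (x − 6)^3

So m_A(x) = (x - 6)^3 = x^3 - 18*x^2 + 108*x - 216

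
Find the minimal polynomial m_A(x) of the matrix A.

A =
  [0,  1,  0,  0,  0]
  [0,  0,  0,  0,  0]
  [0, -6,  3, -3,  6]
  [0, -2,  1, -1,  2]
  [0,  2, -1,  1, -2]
x^2

The characteristic polynomial is χ_A(x) = x^5, so the eigenvalues are known. The minimal polynomial is
  m_A(x) = Π_λ (x − λ)^{k_λ}
where k_λ is the size of the *largest* Jordan block for λ (equivalently, the smallest k with (A − λI)^k v = 0 for every generalised eigenvector v of λ).

  λ = 0: largest Jordan block has size 2, contributing (x − 0)^2

So m_A(x) = x^2 = x^2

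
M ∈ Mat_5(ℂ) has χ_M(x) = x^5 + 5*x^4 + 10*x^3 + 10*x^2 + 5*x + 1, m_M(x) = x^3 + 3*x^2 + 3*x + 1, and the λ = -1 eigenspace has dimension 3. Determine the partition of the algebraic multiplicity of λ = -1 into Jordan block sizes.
Block sizes for λ = -1: [3, 1, 1]

Step 1 — from the characteristic polynomial, algebraic multiplicity of λ = -1 is 5. From dim ker(M − (-1)·I) = 3, there are exactly 3 Jordan blocks for λ = -1.
Step 2 — from the minimal polynomial, the factor (x + 1)^3 tells us the largest block for λ = -1 has size 3.
Step 3 — with total size 5, 3 blocks, and largest block 3, the block sizes (in nonincreasing order) are [3, 1, 1].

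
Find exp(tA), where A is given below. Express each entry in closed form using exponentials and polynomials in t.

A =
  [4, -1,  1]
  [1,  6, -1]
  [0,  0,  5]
e^{tA} =
  [-t*exp(5*t) + exp(5*t), -t*exp(5*t), t*exp(5*t)]
  [t*exp(5*t), t*exp(5*t) + exp(5*t), -t*exp(5*t)]
  [0, 0, exp(5*t)]

Strategy: write A = P · J · P⁻¹ where J is a Jordan canonical form, so e^{tA} = P · e^{tJ} · P⁻¹, and e^{tJ} can be computed block-by-block.

A has Jordan form
J =
  [5, 1, 0]
  [0, 5, 0]
  [0, 0, 5]
(up to reordering of blocks).

Per-block formulas:
  For a 2×2 Jordan block J_2(5): exp(t · J_2(5)) = e^(5t)·(I + t·N), where N is the 2×2 nilpotent shift.
  For a 1×1 block at λ = 5: exp(t · [5]) = [e^(5t)].

After assembling e^{tJ} and conjugating by P, we get:

e^{tA} =
  [-t*exp(5*t) + exp(5*t), -t*exp(5*t), t*exp(5*t)]
  [t*exp(5*t), t*exp(5*t) + exp(5*t), -t*exp(5*t)]
  [0, 0, exp(5*t)]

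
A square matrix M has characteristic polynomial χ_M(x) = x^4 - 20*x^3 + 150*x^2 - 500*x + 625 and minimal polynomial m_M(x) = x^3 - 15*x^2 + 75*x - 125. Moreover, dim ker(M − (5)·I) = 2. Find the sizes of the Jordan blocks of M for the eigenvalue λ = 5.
Block sizes for λ = 5: [3, 1]

Step 1 — from the characteristic polynomial, algebraic multiplicity of λ = 5 is 4. From dim ker(M − (5)·I) = 2, there are exactly 2 Jordan blocks for λ = 5.
Step 2 — from the minimal polynomial, the factor (x − 5)^3 tells us the largest block for λ = 5 has size 3.
Step 3 — with total size 4, 2 blocks, and largest block 3, the block sizes (in nonincreasing order) are [3, 1].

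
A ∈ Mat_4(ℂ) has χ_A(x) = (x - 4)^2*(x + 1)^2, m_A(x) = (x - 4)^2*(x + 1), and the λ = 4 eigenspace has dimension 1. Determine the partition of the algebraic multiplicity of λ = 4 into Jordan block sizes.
Block sizes for λ = 4: [2]

Step 1 — from the characteristic polynomial, algebraic multiplicity of λ = 4 is 2. From dim ker(A − (4)·I) = 1, there are exactly 1 Jordan blocks for λ = 4.
Step 2 — from the minimal polynomial, the factor (x − 4)^2 tells us the largest block for λ = 4 has size 2.
Step 3 — with total size 2, 1 blocks, and largest block 2, the block sizes (in nonincreasing order) are [2].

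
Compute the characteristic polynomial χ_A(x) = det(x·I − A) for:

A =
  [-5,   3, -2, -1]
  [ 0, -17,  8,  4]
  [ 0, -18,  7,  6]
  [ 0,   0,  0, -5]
x^4 + 20*x^3 + 150*x^2 + 500*x + 625

Expanding det(x·I − A) (e.g. by cofactor expansion or by noting that A is similar to its Jordan form J, which has the same characteristic polynomial as A) gives
  χ_A(x) = x^4 + 20*x^3 + 150*x^2 + 500*x + 625
which factors as (x + 5)^4. The eigenvalues (with algebraic multiplicities) are λ = -5 with multiplicity 4.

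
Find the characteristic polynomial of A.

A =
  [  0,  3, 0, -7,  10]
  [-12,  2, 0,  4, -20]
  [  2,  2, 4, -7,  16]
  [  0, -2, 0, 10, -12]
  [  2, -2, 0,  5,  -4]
x^5 - 12*x^4 + 48*x^3 - 64*x^2

Expanding det(x·I − A) (e.g. by cofactor expansion or by noting that A is similar to its Jordan form J, which has the same characteristic polynomial as A) gives
  χ_A(x) = x^5 - 12*x^4 + 48*x^3 - 64*x^2
which factors as x^2*(x - 4)^3. The eigenvalues (with algebraic multiplicities) are λ = 0 with multiplicity 2, λ = 4 with multiplicity 3.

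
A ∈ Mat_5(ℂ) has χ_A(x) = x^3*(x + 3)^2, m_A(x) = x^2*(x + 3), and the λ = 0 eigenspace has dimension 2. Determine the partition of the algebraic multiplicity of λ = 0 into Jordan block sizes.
Block sizes for λ = 0: [2, 1]

Step 1 — from the characteristic polynomial, algebraic multiplicity of λ = 0 is 3. From dim ker(A − (0)·I) = 2, there are exactly 2 Jordan blocks for λ = 0.
Step 2 — from the minimal polynomial, the factor (x − 0)^2 tells us the largest block for λ = 0 has size 2.
Step 3 — with total size 3, 2 blocks, and largest block 2, the block sizes (in nonincreasing order) are [2, 1].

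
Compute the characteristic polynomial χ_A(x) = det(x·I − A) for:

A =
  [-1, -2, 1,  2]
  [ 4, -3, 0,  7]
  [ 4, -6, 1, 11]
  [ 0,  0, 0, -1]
x^4 + 4*x^3 + 6*x^2 + 4*x + 1

Expanding det(x·I − A) (e.g. by cofactor expansion or by noting that A is similar to its Jordan form J, which has the same characteristic polynomial as A) gives
  χ_A(x) = x^4 + 4*x^3 + 6*x^2 + 4*x + 1
which factors as (x + 1)^4. The eigenvalues (with algebraic multiplicities) are λ = -1 with multiplicity 4.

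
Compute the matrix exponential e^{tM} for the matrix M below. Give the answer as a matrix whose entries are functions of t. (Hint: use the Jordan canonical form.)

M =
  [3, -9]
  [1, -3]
e^{tM} =
  [3*t + 1, -9*t]
  [t, 1 - 3*t]

Strategy: write M = P · J · P⁻¹ where J is a Jordan canonical form, so e^{tM} = P · e^{tJ} · P⁻¹, and e^{tJ} can be computed block-by-block.

M has Jordan form
J =
  [0, 1]
  [0, 0]
(up to reordering of blocks).

Per-block formulas:
  For a 2×2 Jordan block J_2(0): exp(t · J_2(0)) = e^(0t)·(I + t·N), where N is the 2×2 nilpotent shift.

After assembling e^{tJ} and conjugating by P, we get:

e^{tM} =
  [3*t + 1, -9*t]
  [t, 1 - 3*t]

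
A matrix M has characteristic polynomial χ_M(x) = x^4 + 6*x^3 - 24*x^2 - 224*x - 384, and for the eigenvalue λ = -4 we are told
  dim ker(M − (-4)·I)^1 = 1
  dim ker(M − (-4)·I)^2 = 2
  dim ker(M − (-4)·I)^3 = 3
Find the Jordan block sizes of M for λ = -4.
Block sizes for λ = -4: [3]

From the dimensions of kernels of powers, the number of Jordan blocks of size at least j is d_j − d_{j−1} where d_j = dim ker(N^j) (with d_0 = 0). Computing the differences gives [1, 1, 1].
The number of blocks of size exactly k is (#blocks of size ≥ k) − (#blocks of size ≥ k + 1), so the partition is: 1 block(s) of size 3.
In nonincreasing order the block sizes are [3].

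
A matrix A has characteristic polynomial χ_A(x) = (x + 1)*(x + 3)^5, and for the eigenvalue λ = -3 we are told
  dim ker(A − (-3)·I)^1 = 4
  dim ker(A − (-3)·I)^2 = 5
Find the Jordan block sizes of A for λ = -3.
Block sizes for λ = -3: [2, 1, 1, 1]

From the dimensions of kernels of powers, the number of Jordan blocks of size at least j is d_j − d_{j−1} where d_j = dim ker(N^j) (with d_0 = 0). Computing the differences gives [4, 1].
The number of blocks of size exactly k is (#blocks of size ≥ k) − (#blocks of size ≥ k + 1), so the partition is: 3 block(s) of size 1, 1 block(s) of size 2.
In nonincreasing order the block sizes are [2, 1, 1, 1].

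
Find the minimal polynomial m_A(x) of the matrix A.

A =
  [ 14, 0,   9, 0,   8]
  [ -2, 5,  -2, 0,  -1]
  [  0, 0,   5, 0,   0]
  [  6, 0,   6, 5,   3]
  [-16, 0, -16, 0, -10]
x^3 - 9*x^2 + 8*x + 60

The characteristic polynomial is χ_A(x) = (x - 6)*(x - 5)^3*(x + 2), so the eigenvalues are known. The minimal polynomial is
  m_A(x) = Π_λ (x − λ)^{k_λ}
where k_λ is the size of the *largest* Jordan block for λ (equivalently, the smallest k with (A − λI)^k v = 0 for every generalised eigenvector v of λ).

  λ = -2: largest Jordan block has size 1, contributing (x + 2)
  λ = 5: largest Jordan block has size 1, contributing (x − 5)
  λ = 6: largest Jordan block has size 1, contributing (x − 6)

So m_A(x) = (x - 6)*(x - 5)*(x + 2) = x^3 - 9*x^2 + 8*x + 60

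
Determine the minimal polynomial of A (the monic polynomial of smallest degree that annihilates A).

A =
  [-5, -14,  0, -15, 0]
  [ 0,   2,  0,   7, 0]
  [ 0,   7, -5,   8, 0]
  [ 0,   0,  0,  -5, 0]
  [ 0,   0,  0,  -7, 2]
x^3 + 8*x^2 + 5*x - 50

The characteristic polynomial is χ_A(x) = (x - 2)^2*(x + 5)^3, so the eigenvalues are known. The minimal polynomial is
  m_A(x) = Π_λ (x − λ)^{k_λ}
where k_λ is the size of the *largest* Jordan block for λ (equivalently, the smallest k with (A − λI)^k v = 0 for every generalised eigenvector v of λ).

  λ = -5: largest Jordan block has size 2, contributing (x + 5)^2
  λ = 2: largest Jordan block has size 1, contributing (x − 2)

So m_A(x) = (x - 2)*(x + 5)^2 = x^3 + 8*x^2 + 5*x - 50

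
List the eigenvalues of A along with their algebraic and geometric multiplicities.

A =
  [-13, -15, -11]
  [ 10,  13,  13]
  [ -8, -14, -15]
λ = -5: alg = 3, geom = 1

Step 1 — factor the characteristic polynomial to read off the algebraic multiplicities:
  χ_A(x) = (x + 5)^3

Step 2 — compute geometric multiplicities via the rank-nullity identity g(λ) = n − rank(A − λI):
  rank(A − (-5)·I) = 2, so dim ker(A − (-5)·I) = n − 2 = 1

Summary:
  λ = -5: algebraic multiplicity = 3, geometric multiplicity = 1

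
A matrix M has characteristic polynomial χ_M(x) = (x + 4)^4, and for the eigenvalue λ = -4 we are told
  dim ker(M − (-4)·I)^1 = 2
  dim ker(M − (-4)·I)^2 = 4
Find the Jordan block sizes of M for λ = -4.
Block sizes for λ = -4: [2, 2]

From the dimensions of kernels of powers, the number of Jordan blocks of size at least j is d_j − d_{j−1} where d_j = dim ker(N^j) (with d_0 = 0). Computing the differences gives [2, 2].
The number of blocks of size exactly k is (#blocks of size ≥ k) − (#blocks of size ≥ k + 1), so the partition is: 2 block(s) of size 2.
In nonincreasing order the block sizes are [2, 2].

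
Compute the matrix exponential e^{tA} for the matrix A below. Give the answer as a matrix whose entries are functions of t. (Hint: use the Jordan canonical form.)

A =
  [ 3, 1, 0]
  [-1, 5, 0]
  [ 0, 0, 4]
e^{tA} =
  [-t*exp(4*t) + exp(4*t), t*exp(4*t), 0]
  [-t*exp(4*t), t*exp(4*t) + exp(4*t), 0]
  [0, 0, exp(4*t)]

Strategy: write A = P · J · P⁻¹ where J is a Jordan canonical form, so e^{tA} = P · e^{tJ} · P⁻¹, and e^{tJ} can be computed block-by-block.

A has Jordan form
J =
  [4, 1, 0]
  [0, 4, 0]
  [0, 0, 4]
(up to reordering of blocks).

Per-block formulas:
  For a 1×1 block at λ = 4: exp(t · [4]) = [e^(4t)].
  For a 2×2 Jordan block J_2(4): exp(t · J_2(4)) = e^(4t)·(I + t·N), where N is the 2×2 nilpotent shift.

After assembling e^{tJ} and conjugating by P, we get:

e^{tA} =
  [-t*exp(4*t) + exp(4*t), t*exp(4*t), 0]
  [-t*exp(4*t), t*exp(4*t) + exp(4*t), 0]
  [0, 0, exp(4*t)]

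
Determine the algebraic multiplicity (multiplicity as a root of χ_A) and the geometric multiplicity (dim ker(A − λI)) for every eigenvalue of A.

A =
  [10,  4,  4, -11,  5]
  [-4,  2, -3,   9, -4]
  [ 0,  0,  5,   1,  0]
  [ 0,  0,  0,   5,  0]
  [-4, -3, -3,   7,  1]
λ = 4: alg = 2, geom = 1; λ = 5: alg = 3, geom = 2

Step 1 — factor the characteristic polynomial to read off the algebraic multiplicities:
  χ_A(x) = (x - 5)^3*(x - 4)^2

Step 2 — compute geometric multiplicities via the rank-nullity identity g(λ) = n − rank(A − λI):
  rank(A − (4)·I) = 4, so dim ker(A − (4)·I) = n − 4 = 1
  rank(A − (5)·I) = 3, so dim ker(A − (5)·I) = n − 3 = 2

Summary:
  λ = 4: algebraic multiplicity = 2, geometric multiplicity = 1
  λ = 5: algebraic multiplicity = 3, geometric multiplicity = 2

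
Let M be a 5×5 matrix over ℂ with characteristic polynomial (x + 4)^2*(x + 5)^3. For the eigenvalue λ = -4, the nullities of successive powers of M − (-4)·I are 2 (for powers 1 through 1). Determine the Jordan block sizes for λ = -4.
Block sizes for λ = -4: [1, 1]

From the dimensions of kernels of powers, the number of Jordan blocks of size at least j is d_j − d_{j−1} where d_j = dim ker(N^j) (with d_0 = 0). Computing the differences gives [2].
The number of blocks of size exactly k is (#blocks of size ≥ k) − (#blocks of size ≥ k + 1), so the partition is: 2 block(s) of size 1.
In nonincreasing order the block sizes are [1, 1].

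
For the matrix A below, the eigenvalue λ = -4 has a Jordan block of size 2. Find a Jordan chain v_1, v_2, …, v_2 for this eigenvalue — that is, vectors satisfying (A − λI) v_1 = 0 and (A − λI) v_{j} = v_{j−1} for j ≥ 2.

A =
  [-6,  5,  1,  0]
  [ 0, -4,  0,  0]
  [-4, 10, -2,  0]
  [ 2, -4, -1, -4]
A Jordan chain for λ = -4 of length 2:
v_1 = (-2, 0, -4, 2)ᵀ
v_2 = (1, 0, 0, 0)ᵀ

Let N = A − (-4)·I. We want v_2 with N^2 v_2 = 0 but N^1 v_2 ≠ 0; then v_{j-1} := N · v_j for j = 2, …, 2.

Pick v_2 = (1, 0, 0, 0)ᵀ.
Then v_1 = N · v_2 = (-2, 0, -4, 2)ᵀ.

Sanity check: (A − (-4)·I) v_1 = (0, 0, 0, 0)ᵀ = 0. ✓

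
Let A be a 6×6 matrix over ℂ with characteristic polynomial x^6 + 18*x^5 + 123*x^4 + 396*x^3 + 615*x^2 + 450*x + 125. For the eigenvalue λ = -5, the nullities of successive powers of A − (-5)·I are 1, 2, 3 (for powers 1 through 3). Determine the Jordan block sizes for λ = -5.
Block sizes for λ = -5: [3]

From the dimensions of kernels of powers, the number of Jordan blocks of size at least j is d_j − d_{j−1} where d_j = dim ker(N^j) (with d_0 = 0). Computing the differences gives [1, 1, 1].
The number of blocks of size exactly k is (#blocks of size ≥ k) − (#blocks of size ≥ k + 1), so the partition is: 1 block(s) of size 3.
In nonincreasing order the block sizes are [3].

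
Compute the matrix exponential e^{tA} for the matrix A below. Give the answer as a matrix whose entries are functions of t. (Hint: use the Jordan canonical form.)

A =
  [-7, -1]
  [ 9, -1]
e^{tA} =
  [-3*t*exp(-4*t) + exp(-4*t), -t*exp(-4*t)]
  [9*t*exp(-4*t), 3*t*exp(-4*t) + exp(-4*t)]

Strategy: write A = P · J · P⁻¹ where J is a Jordan canonical form, so e^{tA} = P · e^{tJ} · P⁻¹, and e^{tJ} can be computed block-by-block.

A has Jordan form
J =
  [-4,  1]
  [ 0, -4]
(up to reordering of blocks).

Per-block formulas:
  For a 2×2 Jordan block J_2(-4): exp(t · J_2(-4)) = e^(-4t)·(I + t·N), where N is the 2×2 nilpotent shift.

After assembling e^{tJ} and conjugating by P, we get:

e^{tA} =
  [-3*t*exp(-4*t) + exp(-4*t), -t*exp(-4*t)]
  [9*t*exp(-4*t), 3*t*exp(-4*t) + exp(-4*t)]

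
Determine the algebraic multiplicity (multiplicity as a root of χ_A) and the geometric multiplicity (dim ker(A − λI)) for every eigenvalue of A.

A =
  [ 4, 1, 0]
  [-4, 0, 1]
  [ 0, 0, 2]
λ = 2: alg = 3, geom = 1

Step 1 — factor the characteristic polynomial to read off the algebraic multiplicities:
  χ_A(x) = (x - 2)^3

Step 2 — compute geometric multiplicities via the rank-nullity identity g(λ) = n − rank(A − λI):
  rank(A − (2)·I) = 2, so dim ker(A − (2)·I) = n − 2 = 1

Summary:
  λ = 2: algebraic multiplicity = 3, geometric multiplicity = 1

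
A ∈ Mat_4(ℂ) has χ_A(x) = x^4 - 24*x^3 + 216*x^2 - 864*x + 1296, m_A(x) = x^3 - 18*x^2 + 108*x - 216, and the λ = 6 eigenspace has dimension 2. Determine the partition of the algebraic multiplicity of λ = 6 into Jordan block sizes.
Block sizes for λ = 6: [3, 1]

Step 1 — from the characteristic polynomial, algebraic multiplicity of λ = 6 is 4. From dim ker(A − (6)·I) = 2, there are exactly 2 Jordan blocks for λ = 6.
Step 2 — from the minimal polynomial, the factor (x − 6)^3 tells us the largest block for λ = 6 has size 3.
Step 3 — with total size 4, 2 blocks, and largest block 3, the block sizes (in nonincreasing order) are [3, 1].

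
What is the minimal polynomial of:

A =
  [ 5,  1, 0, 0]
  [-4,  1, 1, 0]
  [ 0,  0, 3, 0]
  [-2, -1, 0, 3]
x^3 - 9*x^2 + 27*x - 27

The characteristic polynomial is χ_A(x) = (x - 3)^4, so the eigenvalues are known. The minimal polynomial is
  m_A(x) = Π_λ (x − λ)^{k_λ}
where k_λ is the size of the *largest* Jordan block for λ (equivalently, the smallest k with (A − λI)^k v = 0 for every generalised eigenvector v of λ).

  λ = 3: largest Jordan block has size 3, contributing (x − 3)^3

So m_A(x) = (x - 3)^3 = x^3 - 9*x^2 + 27*x - 27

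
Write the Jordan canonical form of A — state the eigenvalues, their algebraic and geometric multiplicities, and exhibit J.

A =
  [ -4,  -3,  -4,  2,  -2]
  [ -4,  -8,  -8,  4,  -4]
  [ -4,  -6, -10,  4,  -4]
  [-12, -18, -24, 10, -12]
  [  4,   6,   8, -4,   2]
J_2(-2) ⊕ J_1(-2) ⊕ J_1(-2) ⊕ J_1(-2)

The characteristic polynomial is
  det(x·I − A) = x^5 + 10*x^4 + 40*x^3 + 80*x^2 + 80*x + 32 = (x + 2)^5

Eigenvalues and multiplicities (the geometric multiplicity of λ is n − rank(A − λI), which equals the number of Jordan blocks for λ):
  λ = -2: algebraic multiplicity = 5, geometric multiplicity = 4

Determining the block sizes for each eigenvalue:
  λ = -2: 4 blocks summing to 5 forces exactly one block of size 2 and the rest size 1 → block sizes [2, 1, 1, 1]

Assembling the blocks gives a Jordan form
J =
  [-2,  1,  0,  0,  0]
  [ 0, -2,  0,  0,  0]
  [ 0,  0, -2,  0,  0]
  [ 0,  0,  0, -2,  0]
  [ 0,  0,  0,  0, -2]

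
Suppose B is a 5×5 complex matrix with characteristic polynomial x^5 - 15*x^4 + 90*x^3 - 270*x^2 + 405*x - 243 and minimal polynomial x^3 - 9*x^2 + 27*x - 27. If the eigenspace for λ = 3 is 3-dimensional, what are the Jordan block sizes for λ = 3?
Block sizes for λ = 3: [3, 1, 1]

Step 1 — from the characteristic polynomial, algebraic multiplicity of λ = 3 is 5. From dim ker(B − (3)·I) = 3, there are exactly 3 Jordan blocks for λ = 3.
Step 2 — from the minimal polynomial, the factor (x − 3)^3 tells us the largest block for λ = 3 has size 3.
Step 3 — with total size 5, 3 blocks, and largest block 3, the block sizes (in nonincreasing order) are [3, 1, 1].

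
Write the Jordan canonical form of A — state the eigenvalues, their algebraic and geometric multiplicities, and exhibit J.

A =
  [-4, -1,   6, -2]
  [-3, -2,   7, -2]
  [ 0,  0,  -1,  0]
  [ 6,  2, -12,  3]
J_3(-1) ⊕ J_1(-1)

The characteristic polynomial is
  det(x·I − A) = x^4 + 4*x^3 + 6*x^2 + 4*x + 1 = (x + 1)^4

Eigenvalues and multiplicities (the geometric multiplicity of λ is n − rank(A − λI), which equals the number of Jordan blocks for λ):
  λ = -1: algebraic multiplicity = 4, geometric multiplicity = 2

Determining the block sizes for each eigenvalue:
  λ = -1: with am = 4 and gm = 2, the partition is not yet determined (e.g. several partitions of 4 into 2 parts exist). Let N = A − (-1)·I. Computing rank(N^1) = 2, rank(N^2) = 1, rank(N^3) = 0; the number of blocks of size ≥ j is rank(N^{j−1}) − rank(N^j), giving [2, 1, 1]. So we have 1 block(s) of size 3, 1 block(s) of size 1 → block sizes [3, 1]

Assembling the blocks gives a Jordan form
J =
  [-1,  1,  0,  0]
  [ 0, -1,  1,  0]
  [ 0,  0, -1,  0]
  [ 0,  0,  0, -1]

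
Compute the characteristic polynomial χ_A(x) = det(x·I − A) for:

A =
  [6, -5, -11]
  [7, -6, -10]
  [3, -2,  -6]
x^3 + 6*x^2 + 12*x + 8

Expanding det(x·I − A) (e.g. by cofactor expansion or by noting that A is similar to its Jordan form J, which has the same characteristic polynomial as A) gives
  χ_A(x) = x^3 + 6*x^2 + 12*x + 8
which factors as (x + 2)^3. The eigenvalues (with algebraic multiplicities) are λ = -2 with multiplicity 3.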